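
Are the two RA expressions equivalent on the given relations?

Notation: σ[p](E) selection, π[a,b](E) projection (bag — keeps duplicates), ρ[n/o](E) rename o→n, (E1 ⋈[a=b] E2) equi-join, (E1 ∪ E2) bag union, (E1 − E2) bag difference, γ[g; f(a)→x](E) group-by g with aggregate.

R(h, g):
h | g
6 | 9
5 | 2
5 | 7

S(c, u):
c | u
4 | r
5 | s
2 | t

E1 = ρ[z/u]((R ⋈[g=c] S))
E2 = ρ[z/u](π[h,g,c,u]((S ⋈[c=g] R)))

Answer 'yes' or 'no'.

E1 subexpression sizes:
  R → 3
  S → 3
  (R ⋈[g=c] S) → 1
  ρ[z/u]((R ⋈[g=c] S)) → 1
E2 subexpression sizes:
  S → 3
  R → 3
  (S ⋈[c=g] R) → 1
  π[h,g,c,u]((S ⋈[c=g] R)) → 1
  ρ[z/u](π[h,g,c,u]((S ⋈[c=g] R))) → 1

E1 and E2 produce the same multiset:
h | g | c | z
5 | 2 | 2 | t

yes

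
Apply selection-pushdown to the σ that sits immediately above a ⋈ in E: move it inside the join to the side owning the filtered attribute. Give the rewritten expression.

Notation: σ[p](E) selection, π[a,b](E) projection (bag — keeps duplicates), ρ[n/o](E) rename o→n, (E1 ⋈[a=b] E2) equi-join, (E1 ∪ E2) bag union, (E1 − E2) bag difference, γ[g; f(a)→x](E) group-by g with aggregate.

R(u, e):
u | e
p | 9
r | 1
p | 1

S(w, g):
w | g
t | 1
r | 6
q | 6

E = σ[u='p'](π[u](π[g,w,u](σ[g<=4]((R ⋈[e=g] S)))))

σ filters on g, owned by the right side.
E' = σ[u='p'](π[u](π[g,w,u]((R ⋈[e=g] σ[g<=4](S)))))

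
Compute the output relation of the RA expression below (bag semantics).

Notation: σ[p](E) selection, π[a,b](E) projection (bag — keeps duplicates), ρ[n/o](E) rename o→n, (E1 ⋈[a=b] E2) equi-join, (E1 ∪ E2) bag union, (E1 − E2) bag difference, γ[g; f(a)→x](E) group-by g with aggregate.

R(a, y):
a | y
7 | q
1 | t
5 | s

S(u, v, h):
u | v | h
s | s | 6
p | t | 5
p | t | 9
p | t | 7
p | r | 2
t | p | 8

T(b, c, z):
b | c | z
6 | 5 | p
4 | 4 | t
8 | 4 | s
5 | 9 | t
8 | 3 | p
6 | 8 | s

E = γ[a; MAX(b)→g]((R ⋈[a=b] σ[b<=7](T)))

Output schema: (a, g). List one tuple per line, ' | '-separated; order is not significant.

Per-node cardinality:
  R → 3
  T → 6
  σ[b<=7](T) → 4
  (R ⋈[a=b] σ[b<=7](T)) → 1
  γ[a; MAX(b)→g]((R ⋈[a=b] σ[b<=7](T))) → 1

== RESULT ==
a | g
5 | 5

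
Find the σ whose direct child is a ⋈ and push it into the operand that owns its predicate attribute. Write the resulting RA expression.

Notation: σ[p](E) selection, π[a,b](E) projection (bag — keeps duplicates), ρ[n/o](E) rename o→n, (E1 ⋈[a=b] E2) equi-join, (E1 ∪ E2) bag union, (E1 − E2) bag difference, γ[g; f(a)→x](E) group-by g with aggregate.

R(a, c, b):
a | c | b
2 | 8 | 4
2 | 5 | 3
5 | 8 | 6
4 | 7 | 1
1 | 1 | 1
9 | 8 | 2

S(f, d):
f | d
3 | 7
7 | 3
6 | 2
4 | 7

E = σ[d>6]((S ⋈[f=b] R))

σ filters on d, owned by the left side.
E' = (σ[d>6](S) ⋈[f=b] R)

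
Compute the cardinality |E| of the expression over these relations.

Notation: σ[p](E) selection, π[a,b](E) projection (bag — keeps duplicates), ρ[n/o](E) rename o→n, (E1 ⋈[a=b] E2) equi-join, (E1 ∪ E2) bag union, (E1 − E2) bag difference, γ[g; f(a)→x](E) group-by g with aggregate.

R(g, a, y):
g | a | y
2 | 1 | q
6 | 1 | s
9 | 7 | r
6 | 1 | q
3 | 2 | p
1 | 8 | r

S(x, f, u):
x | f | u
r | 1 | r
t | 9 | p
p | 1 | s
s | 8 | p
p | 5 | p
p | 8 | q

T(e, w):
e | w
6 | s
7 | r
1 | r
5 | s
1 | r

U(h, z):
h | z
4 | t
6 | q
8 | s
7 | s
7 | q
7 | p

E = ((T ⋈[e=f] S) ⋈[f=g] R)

Row counts bottom-up:
  T → 5
  S → 6
  (T ⋈[e=f] S) → 5
  R → 6
  ((T ⋈[e=f] S) ⋈[f=g] R) → 4

|E| = 4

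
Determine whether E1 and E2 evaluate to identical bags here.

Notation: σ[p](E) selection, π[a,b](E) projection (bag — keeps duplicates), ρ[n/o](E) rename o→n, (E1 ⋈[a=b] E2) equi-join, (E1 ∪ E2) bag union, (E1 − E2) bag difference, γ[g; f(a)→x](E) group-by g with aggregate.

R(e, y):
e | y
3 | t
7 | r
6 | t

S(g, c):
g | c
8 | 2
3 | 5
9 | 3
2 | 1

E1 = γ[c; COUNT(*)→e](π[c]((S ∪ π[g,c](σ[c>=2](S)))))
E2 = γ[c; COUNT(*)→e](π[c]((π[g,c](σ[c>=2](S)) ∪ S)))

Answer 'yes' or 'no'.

E1 subexpression sizes:
  S → 4
  S → 4
  σ[c>=2](S) → 3
  π[g,c](σ[c>=2](S)) → 3
  (S ∪ π[g,c](σ[c>=2](S))) → 7
  π[c]((S ∪ π[g,c](σ[c>=2](S)))) → 7
  γ[c; COUNT(*)→e](π[c]((S ∪ π[g,c](σ[c>=2](S))))) → 4
E2 subexpression sizes:
  S → 4
  σ[c>=2](S) → 3
  π[g,c](σ[c>=2](S)) → 3
  S → 4
  (π[g,c](σ[c>=2](S)) ∪ S) → 7
  π[c]((π[g,c](σ[c>=2](S)) ∪ S)) → 7
  γ[c; COUNT(*)→e](π[c]((π[g,c](σ[c>=2](S)) ∪ S))) → 4

E1 and E2 produce the same multiset:
c | e
1 | 1
2 | 2
3 | 2
5 | 2

yes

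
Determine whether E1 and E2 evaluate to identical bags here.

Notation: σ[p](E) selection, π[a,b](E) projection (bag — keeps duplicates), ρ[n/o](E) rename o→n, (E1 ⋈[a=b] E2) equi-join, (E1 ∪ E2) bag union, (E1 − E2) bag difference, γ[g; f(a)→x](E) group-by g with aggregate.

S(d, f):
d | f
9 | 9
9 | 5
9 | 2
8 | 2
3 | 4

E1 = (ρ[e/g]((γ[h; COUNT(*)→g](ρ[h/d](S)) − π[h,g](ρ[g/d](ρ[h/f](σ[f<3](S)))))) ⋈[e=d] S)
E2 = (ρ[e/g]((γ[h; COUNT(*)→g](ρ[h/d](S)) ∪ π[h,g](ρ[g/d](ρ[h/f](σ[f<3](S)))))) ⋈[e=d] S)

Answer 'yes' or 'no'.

E1 row counts bottom-up:
  S → 5
  ρ[h/d](S) → 5
  γ[h; COUNT(*)→g](ρ[h/d](S)) → 3
  S → 5
  σ[f<3](S) → 2
  ρ[h/f](σ[f<3](S)) → 2
  ρ[g/d](ρ[h/f](σ[f<3](S))) → 2
  π[h,g](ρ[g/d](ρ[h/f](σ[f<3](S)))) → 2
  (γ[h; COUNT(*)→g](ρ[h/d](S)) − π[h,g](ρ[g/d](ρ[h/f](σ[f<3](S))))) → 3
  ρ[e/g]((γ[h; COUNT(*)→g](ρ[h/d](S)) − π[h,g](ρ[g/d](ρ[h/f](σ[f<3](S)))))) → 3
  S → 5
  (ρ[e/g]((γ[h; COUNT(*)→g](ρ[h/d](S)) − π[h,g](ρ[g/d](ρ[h/f](σ[f<3](S)))))) ⋈[e=d] S) → 1
E2 row counts bottom-up:
  S → 5
  ρ[h/d](S) → 5
  γ[h; COUNT(*)→g](ρ[h/d](S)) → 3
  S → 5
  σ[f<3](S) → 2
  ρ[h/f](σ[f<3](S)) → 2
  ρ[g/d](ρ[h/f](σ[f<3](S))) → 2
  π[h,g](ρ[g/d](ρ[h/f](σ[f<3](S)))) → 2
  (γ[h; COUNT(*)→g](ρ[h/d](S)) ∪ π[h,g](ρ[g/d](ρ[h/f](σ[f<3](S))))) → 5
  ρ[e/g]((γ[h; COUNT(*)→g](ρ[h/d](S)) ∪ π[h,g](ρ[g/d](ρ[h/f](σ[f<3](S)))))) → 5
  S → 5
  (ρ[e/g]((γ[h; COUNT(*)→g](ρ[h/d](S)) ∪ π[h,g](ρ[g/d](ρ[h/f](σ[f<3](S)))))) ⋈[e=d] S) → 5

E1 result:
h | e | d | f
9 | 3 | 3 | 4
E2 result:
h | e | d | f
2 | 8 | 8 | 2
2 | 9 | 9 | 2
2 | 9 | 9 | 5
2 | 9 | 9 | 9
9 | 3 | 3 | 4
Witness: (2, 9, 9, 9) appears 0× in E1 but 1× in E2.

no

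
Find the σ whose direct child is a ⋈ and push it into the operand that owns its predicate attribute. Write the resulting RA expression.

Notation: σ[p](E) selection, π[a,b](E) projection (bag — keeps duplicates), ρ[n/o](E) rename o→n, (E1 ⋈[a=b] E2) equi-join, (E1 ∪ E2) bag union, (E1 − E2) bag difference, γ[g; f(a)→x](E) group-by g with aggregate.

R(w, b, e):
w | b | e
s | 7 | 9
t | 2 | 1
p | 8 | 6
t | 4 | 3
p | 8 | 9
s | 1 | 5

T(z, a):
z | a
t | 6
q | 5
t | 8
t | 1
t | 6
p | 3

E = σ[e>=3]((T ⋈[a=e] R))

σ filters on e, owned by the right side.
E' = (T ⋈[a=e] σ[e>=3](R))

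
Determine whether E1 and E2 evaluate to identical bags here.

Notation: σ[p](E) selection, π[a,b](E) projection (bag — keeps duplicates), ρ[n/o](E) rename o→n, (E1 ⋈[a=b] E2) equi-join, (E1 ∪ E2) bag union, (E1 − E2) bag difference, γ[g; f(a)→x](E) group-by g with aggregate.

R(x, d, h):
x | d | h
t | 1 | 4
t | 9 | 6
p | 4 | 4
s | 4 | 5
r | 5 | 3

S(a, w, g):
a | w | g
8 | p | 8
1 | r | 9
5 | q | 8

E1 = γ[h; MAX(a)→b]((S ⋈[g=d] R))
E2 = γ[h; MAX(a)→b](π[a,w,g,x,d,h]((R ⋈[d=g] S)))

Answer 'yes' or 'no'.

E1 stepwise |·|:
  S → 3
  R → 5
  (S ⋈[g=d] R) → 1
  γ[h; MAX(a)→b]((S ⋈[g=d] R)) → 1
E2 stepwise |·|:
  R → 5
  S → 3
  (R ⋈[d=g] S) → 1
  π[a,w,g,x,d,h]((R ⋈[d=g] S)) → 1
  γ[h; MAX(a)→b](π[a,w,g,x,d,h]((R ⋈[d=g] S))) → 1

E1 and E2 produce the same multiset:
h | b
6 | 1

yes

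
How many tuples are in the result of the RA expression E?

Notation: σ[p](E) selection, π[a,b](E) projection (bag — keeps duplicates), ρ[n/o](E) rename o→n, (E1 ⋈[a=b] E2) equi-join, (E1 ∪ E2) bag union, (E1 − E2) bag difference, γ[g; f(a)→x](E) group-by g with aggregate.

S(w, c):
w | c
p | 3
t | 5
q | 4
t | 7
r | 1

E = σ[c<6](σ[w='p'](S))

Row counts bottom-up:
  S → 5
  σ[w='p'](S) → 1
  σ[c<6](σ[w='p'](S)) → 1

|E| = 1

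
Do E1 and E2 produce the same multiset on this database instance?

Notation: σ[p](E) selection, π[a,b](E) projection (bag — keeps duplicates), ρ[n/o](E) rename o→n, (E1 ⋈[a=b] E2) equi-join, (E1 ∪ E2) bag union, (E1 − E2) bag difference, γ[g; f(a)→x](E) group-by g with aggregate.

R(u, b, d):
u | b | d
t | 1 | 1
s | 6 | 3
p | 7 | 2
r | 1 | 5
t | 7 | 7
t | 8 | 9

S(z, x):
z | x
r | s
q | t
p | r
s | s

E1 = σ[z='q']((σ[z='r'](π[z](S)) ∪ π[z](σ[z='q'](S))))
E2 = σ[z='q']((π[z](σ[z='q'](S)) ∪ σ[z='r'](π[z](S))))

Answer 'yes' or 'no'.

E1 per-node cardinality:
  S → 4
  π[z](S) → 4
  σ[z='r'](π[z](S)) → 1
  S → 4
  σ[z='q'](S) → 1
  π[z](σ[z='q'](S)) → 1
  (σ[z='r'](π[z](S)) ∪ π[z](σ[z='q'](S))) → 2
  σ[z='q']((σ[z='r'](π[z](S)) ∪ π[z](σ[z='q'](S)))) → 1
E2 per-node cardinality:
  S → 4
  σ[z='q'](S) → 1
  π[z](σ[z='q'](S)) → 1
  S → 4
  π[z](S) → 4
  σ[z='r'](π[z](S)) → 1
  (π[z](σ[z='q'](S)) ∪ σ[z='r'](π[z](S))) → 2
  σ[z='q']((π[z](σ[z='q'](S)) ∪ σ[z='r'](π[z](S)))) → 1

E1 and E2 produce the same multiset:
z
q

yes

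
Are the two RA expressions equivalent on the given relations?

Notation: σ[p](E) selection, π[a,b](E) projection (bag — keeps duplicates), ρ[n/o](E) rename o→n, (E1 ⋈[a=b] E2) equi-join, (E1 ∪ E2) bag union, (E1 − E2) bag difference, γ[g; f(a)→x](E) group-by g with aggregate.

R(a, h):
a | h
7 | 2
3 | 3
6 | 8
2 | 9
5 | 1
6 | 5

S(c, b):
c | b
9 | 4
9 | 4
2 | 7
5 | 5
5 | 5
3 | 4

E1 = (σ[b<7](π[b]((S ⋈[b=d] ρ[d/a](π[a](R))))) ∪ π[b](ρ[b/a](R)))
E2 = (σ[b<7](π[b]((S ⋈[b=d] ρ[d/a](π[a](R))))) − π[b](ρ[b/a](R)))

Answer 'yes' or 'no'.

E1 row counts bottom-up:
  S → 6
  R → 6
  π[a](R) → 6
  ρ[d/a](π[a](R)) → 6
  (S ⋈[b=d] ρ[d/a](π[a](R))) → 3
  π[b]((S ⋈[b=d] ρ[d/a](π[a](R)))) → 3
  σ[b<7](π[b]((S ⋈[b=d] ρ[d/a](π[a](R))))) → 2
  R → 6
  ρ[b/a](R) → 6
  π[b](ρ[b/a](R)) → 6
  (σ[b<7](π[b]((S ⋈[b=d] ρ[d/a](π[a](R))))) ∪ π[b](ρ[b/a](R))) → 8
E2 row counts bottom-up:
  S → 6
  R → 6
  π[a](R) → 6
  ρ[d/a](π[a](R)) → 6
  (S ⋈[b=d] ρ[d/a](π[a](R))) → 3
  π[b]((S ⋈[b=d] ρ[d/a](π[a](R)))) → 3
  σ[b<7](π[b]((S ⋈[b=d] ρ[d/a](π[a](R))))) → 2
  R → 6
  ρ[b/a](R) → 6
  π[b](ρ[b/a](R)) → 6
  (σ[b<7](π[b]((S ⋈[b=d] ρ[d/a](π[a](R))))) − π[b](ρ[b/a](R))) → 1

E1 result:
b
2
3
5
5
5
6
6
7
E2 result:
b
5
Witness: (6,) appears 2× in E1 but 0× in E2.

no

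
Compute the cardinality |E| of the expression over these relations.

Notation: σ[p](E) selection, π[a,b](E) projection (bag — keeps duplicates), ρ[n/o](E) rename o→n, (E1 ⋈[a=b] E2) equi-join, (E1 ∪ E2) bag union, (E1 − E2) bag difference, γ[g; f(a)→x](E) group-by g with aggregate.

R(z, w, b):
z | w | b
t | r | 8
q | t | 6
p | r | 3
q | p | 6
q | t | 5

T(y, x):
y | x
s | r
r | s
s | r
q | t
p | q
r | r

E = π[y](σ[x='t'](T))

Per-node cardinality:
  T → 6
  σ[x='t'](T) → 1
  π[y](σ[x='t'](T)) → 1

|E| = 1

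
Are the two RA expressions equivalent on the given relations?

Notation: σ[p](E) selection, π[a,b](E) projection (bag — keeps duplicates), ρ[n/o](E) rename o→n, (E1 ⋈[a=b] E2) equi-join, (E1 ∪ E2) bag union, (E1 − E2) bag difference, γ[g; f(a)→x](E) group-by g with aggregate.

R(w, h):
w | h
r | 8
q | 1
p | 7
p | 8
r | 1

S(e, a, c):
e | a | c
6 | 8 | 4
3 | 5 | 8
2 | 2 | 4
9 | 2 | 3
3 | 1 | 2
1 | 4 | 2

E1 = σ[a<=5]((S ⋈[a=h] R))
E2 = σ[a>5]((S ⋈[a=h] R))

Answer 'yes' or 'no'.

E1 per-node cardinality:
  S → 6
  R → 5
  (S ⋈[a=h] R) → 4
  σ[a<=5]((S ⋈[a=h] R)) → 2
E2 per-node cardinality:
  S → 6
  R → 5
  (S ⋈[a=h] R) → 4
  σ[a>5]((S ⋈[a=h] R)) → 2

E1 result:
e | a | c | w | h
3 | 1 | 2 | q | 1
3 | 1 | 2 | r | 1
E2 result:
e | a | c | w | h
6 | 8 | 4 | p | 8
6 | 8 | 4 | r | 8
Witness: (6, 8, 4, 'p', 8) appears 0× in E1 but 1× in E2.

no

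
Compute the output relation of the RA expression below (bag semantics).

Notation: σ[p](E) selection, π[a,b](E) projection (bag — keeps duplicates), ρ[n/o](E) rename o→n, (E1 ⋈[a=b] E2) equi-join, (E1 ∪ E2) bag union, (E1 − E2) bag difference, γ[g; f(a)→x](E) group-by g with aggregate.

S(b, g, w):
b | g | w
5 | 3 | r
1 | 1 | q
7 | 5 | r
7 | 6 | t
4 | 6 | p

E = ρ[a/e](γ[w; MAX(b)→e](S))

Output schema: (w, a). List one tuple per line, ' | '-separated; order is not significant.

Row counts bottom-up:
  S → 5
  γ[w; MAX(b)→e](S) → 4
  ρ[a/e](γ[w; MAX(b)→e](S)) → 4

== RESULT ==
w | a
p | 4
q | 1
r | 7
t | 7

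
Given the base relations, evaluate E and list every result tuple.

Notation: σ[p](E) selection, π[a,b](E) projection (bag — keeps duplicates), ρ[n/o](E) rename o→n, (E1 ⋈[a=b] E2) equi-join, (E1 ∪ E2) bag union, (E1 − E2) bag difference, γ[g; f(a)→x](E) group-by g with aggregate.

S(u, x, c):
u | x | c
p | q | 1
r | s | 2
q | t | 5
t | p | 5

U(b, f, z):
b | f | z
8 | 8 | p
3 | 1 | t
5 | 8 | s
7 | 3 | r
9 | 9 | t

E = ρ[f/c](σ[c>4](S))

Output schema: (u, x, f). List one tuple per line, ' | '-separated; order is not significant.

Stepwise |·|:
  S → 4
  σ[c>4](S) → 2
  ρ[f/c](σ[c>4](S)) → 2

== RESULT ==
u | x | f
q | t | 5
t | p | 5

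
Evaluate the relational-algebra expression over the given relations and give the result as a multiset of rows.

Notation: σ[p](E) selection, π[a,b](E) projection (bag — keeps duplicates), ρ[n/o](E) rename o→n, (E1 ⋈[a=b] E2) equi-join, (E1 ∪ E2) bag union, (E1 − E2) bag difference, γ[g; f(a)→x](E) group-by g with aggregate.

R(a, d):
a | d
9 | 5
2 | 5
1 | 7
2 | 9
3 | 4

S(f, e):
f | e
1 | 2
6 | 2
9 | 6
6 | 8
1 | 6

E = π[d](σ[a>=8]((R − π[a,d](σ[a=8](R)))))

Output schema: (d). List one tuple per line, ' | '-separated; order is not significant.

Subexpression sizes:
  R → 5
  R → 5
  σ[a=8](R) → 0
  π[a,d](σ[a=8](R)) → 0
  (R − π[a,d](σ[a=8](R))) → 5
  σ[a>=8]((R − π[a,d](σ[a=8](R)))) → 1
  π[d](σ[a>=8]((R − π[a,d](σ[a=8](R))))) → 1

== RESULT ==
d
5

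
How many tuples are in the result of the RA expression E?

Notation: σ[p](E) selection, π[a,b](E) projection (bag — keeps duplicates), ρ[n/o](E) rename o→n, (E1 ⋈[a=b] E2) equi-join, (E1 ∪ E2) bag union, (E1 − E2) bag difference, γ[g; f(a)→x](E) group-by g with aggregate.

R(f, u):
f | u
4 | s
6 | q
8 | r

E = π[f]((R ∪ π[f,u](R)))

Stepwise |·|:
  R → 3
  R → 3
  π[f,u](R) → 3
  (R ∪ π[f,u](R)) → 6
  π[f]((R ∪ π[f,u](R))) → 6

|E| = 6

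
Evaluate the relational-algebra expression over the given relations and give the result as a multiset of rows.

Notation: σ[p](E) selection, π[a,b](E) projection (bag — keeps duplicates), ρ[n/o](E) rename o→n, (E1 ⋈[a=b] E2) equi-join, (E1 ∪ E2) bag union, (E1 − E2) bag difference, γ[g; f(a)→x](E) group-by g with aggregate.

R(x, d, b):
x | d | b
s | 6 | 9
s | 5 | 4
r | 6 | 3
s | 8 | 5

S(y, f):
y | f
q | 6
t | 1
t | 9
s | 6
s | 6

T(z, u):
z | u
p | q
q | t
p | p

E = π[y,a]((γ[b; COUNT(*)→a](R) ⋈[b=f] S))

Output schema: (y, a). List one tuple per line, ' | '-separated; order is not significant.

Row counts bottom-up:
  R → 4
  γ[b; COUNT(*)→a](R) → 4
  S → 5
  (γ[b; COUNT(*)→a](R) ⋈[b=f] S) → 1
  π[y,a]((γ[b; COUNT(*)→a](R) ⋈[b=f] S)) → 1

== RESULT ==
y | a
t | 1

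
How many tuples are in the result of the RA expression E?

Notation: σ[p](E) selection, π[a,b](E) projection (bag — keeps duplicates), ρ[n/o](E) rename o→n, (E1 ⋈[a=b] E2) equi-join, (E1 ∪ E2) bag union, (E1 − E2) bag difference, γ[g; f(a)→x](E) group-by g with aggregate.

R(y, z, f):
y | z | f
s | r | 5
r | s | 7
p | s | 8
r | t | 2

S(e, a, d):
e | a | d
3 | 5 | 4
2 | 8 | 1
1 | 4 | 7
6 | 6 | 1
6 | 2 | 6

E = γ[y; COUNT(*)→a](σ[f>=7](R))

Per-node cardinality:
  R → 4
  σ[f>=7](R) → 2
  γ[y; COUNT(*)→a](σ[f>=7](R)) → 2

|E| = 2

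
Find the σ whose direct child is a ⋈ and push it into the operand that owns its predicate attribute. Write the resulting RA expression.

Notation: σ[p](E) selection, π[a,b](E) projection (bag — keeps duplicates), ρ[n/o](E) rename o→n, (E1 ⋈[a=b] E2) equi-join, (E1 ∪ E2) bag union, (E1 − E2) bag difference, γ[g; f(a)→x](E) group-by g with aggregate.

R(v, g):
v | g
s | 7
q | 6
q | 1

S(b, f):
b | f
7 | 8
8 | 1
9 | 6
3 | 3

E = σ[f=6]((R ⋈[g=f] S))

σ filters on f, owned by the right side.
E' = (R ⋈[g=f] σ[f=6](S))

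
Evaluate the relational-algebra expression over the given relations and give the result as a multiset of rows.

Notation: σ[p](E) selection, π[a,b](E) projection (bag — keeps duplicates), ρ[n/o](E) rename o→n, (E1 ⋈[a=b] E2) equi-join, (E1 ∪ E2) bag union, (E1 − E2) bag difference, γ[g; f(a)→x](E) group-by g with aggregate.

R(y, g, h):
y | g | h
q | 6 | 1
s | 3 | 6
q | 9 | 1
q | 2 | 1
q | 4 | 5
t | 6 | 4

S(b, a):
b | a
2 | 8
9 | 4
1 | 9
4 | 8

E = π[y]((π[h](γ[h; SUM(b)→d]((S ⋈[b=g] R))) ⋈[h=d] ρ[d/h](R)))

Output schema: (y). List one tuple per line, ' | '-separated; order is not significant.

Subexpression sizes:
  S → 4
  R → 6
  (S ⋈[b=g] R) → 3
  γ[h; SUM(b)→d]((S ⋈[b=g] R)) → 2
  π[h](γ[h; SUM(b)→d]((S ⋈[b=g] R))) → 2
  R → 6
  ρ[d/h](R) → 6
  (π[h](γ[h; SUM(b)→d]((S ⋈[b=g] R))) ⋈[h=d] ρ[d/h](R)) → 4
  π[y]((π[h](γ[h; SUM(b)→d]((S ⋈[b=g] R))) ⋈[h=d] ρ[d/h](R))) → 4

== RESULT ==
y
q
q
q
q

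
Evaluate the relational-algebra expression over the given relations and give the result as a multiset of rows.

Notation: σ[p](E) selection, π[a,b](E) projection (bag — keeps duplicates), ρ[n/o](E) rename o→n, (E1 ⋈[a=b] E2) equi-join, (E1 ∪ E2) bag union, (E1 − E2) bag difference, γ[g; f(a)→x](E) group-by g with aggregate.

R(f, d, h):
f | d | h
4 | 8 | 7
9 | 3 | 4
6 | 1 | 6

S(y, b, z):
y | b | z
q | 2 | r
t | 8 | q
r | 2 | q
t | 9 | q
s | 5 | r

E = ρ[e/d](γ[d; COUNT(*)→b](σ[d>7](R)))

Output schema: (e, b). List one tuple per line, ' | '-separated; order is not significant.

Stepwise |·|:
  R → 3
  σ[d>7](R) → 1
  γ[d; COUNT(*)→b](σ[d>7](R)) → 1
  ρ[e/d](γ[d; COUNT(*)→b](σ[d>7](R))) → 1

== RESULT ==
e | b
8 | 1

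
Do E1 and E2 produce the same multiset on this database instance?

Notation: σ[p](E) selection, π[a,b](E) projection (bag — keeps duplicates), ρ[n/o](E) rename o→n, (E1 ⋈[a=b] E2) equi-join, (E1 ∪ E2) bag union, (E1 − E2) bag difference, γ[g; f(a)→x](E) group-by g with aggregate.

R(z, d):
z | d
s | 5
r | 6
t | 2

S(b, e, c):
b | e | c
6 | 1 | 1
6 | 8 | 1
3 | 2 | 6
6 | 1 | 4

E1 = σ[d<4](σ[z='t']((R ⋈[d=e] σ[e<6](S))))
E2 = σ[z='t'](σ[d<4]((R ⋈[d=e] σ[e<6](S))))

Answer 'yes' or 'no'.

E1 subexpression sizes:
  R → 3
  S → 4
  σ[e<6](S) → 3
  (R ⋈[d=e] σ[e<6](S)) → 1
  σ[z='t']((R ⋈[d=e] σ[e<6](S))) → 1
  σ[d<4](σ[z='t']((R ⋈[d=e] σ[e<6](S)))) → 1
E2 subexpression sizes:
  R → 3
  S → 4
  σ[e<6](S) → 3
  (R ⋈[d=e] σ[e<6](S)) → 1
  σ[d<4]((R ⋈[d=e] σ[e<6](S))) → 1
  σ[z='t'](σ[d<4]((R ⋈[d=e] σ[e<6](S)))) → 1

E1 and E2 produce the same multiset:
z | d | b | e | c
t | 2 | 3 | 2 | 6

yes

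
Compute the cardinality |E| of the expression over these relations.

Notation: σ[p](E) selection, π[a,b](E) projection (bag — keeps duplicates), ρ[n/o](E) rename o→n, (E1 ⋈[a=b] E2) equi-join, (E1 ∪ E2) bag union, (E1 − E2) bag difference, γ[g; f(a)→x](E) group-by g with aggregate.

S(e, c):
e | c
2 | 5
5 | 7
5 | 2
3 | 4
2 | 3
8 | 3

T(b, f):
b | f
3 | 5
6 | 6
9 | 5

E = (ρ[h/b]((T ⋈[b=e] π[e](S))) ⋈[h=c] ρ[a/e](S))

Per-node cardinality:
  T → 3
  S → 6
  π[e](S) → 6
  (T ⋈[b=e] π[e](S)) → 1
  ρ[h/b]((T ⋈[b=e] π[e](S))) → 1
  S → 6
  ρ[a/e](S) → 6
  (ρ[h/b]((T ⋈[b=e] π[e](S))) ⋈[h=c] ρ[a/e](S)) → 2

|E| = 2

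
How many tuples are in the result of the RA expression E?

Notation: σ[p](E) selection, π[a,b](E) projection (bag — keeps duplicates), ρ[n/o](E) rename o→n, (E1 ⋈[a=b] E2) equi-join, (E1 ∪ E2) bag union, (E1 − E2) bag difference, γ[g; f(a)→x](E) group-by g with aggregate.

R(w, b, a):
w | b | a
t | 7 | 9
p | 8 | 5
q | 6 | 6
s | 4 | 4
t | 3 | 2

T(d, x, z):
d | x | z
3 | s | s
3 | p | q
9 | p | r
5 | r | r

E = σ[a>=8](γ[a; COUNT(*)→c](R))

Per-node cardinality:
  R → 5
  γ[a; COUNT(*)→c](R) → 5
  σ[a>=8](γ[a; COUNT(*)→c](R)) → 1

|E| = 1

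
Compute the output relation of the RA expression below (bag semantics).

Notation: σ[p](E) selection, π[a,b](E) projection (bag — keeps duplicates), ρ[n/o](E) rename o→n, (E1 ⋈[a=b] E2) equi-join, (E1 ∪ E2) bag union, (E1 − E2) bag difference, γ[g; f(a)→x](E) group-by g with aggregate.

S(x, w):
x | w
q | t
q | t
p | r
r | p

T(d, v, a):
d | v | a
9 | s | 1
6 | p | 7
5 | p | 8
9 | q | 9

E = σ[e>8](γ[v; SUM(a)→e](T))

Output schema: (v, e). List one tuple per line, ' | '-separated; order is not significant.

Per-node cardinality:
  T → 4
  γ[v; SUM(a)→e](T) → 3
  σ[e>8](γ[v; SUM(a)→e](T)) → 2

== RESULT ==
v | e
p | 15
q | 9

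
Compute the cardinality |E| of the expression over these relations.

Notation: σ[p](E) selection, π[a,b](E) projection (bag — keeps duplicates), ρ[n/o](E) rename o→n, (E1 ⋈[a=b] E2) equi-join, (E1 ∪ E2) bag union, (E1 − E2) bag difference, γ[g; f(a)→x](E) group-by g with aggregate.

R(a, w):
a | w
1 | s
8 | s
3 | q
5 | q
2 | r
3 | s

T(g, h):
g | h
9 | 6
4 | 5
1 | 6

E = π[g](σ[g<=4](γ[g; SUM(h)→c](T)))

Row counts bottom-up:
  T → 3
  γ[g; SUM(h)→c](T) → 3
  σ[g<=4](γ[g; SUM(h)→c](T)) → 2
  π[g](σ[g<=4](γ[g; SUM(h)→c](T))) → 2

|E| = 2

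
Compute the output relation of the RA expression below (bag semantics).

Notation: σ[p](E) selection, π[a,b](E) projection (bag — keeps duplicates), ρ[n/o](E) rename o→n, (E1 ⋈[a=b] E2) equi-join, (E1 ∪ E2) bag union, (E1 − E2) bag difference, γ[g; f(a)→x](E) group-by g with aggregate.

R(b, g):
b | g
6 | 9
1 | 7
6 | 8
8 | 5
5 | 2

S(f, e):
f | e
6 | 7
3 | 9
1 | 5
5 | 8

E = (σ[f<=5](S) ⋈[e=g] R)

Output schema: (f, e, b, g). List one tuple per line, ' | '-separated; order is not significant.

Stepwise |·|:
  S → 4
  σ[f<=5](S) → 3
  R → 5
  (σ[f<=5](S) ⋈[e=g] R) → 3

== RESULT ==
f | e | b | g
1 | 5 | 8 | 5
3 | 9 | 6 | 9
5 | 8 | 6 | 8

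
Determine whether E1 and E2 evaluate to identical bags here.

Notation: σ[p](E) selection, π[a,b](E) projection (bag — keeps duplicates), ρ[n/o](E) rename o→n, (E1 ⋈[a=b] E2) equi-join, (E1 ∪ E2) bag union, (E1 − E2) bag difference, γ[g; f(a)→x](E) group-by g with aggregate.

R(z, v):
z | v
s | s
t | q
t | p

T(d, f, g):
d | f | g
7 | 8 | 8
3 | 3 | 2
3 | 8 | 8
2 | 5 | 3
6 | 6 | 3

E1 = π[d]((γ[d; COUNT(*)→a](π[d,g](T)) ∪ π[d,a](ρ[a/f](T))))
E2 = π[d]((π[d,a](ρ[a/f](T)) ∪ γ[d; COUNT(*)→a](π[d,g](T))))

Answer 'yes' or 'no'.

E1 subexpression sizes:
  T → 5
  π[d,g](T) → 5
  γ[d; COUNT(*)→a](π[d,g](T)) → 4
  T → 5
  ρ[a/f](T) → 5
  π[d,a](ρ[a/f](T)) → 5
  (γ[d; COUNT(*)→a](π[d,g](T)) ∪ π[d,a](ρ[a/f](T))) → 9
  π[d]((γ[d; COUNT(*)→a](π[d,g](T)) ∪ π[d,a](ρ[a/f](T)))) → 9
E2 subexpression sizes:
  T → 5
  ρ[a/f](T) → 5
  π[d,a](ρ[a/f](T)) → 5
  T → 5
  π[d,g](T) → 5
  γ[d; COUNT(*)→a](π[d,g](T)) → 4
  (π[d,a](ρ[a/f](T)) ∪ γ[d; COUNT(*)→a](π[d,g](T))) → 9
  π[d]((π[d,a](ρ[a/f](T)) ∪ γ[d; COUNT(*)→a](π[d,g](T)))) → 9

E1 and E2 produce the same multiset:
d
2
2
3
3
3
6
6
7
7

yes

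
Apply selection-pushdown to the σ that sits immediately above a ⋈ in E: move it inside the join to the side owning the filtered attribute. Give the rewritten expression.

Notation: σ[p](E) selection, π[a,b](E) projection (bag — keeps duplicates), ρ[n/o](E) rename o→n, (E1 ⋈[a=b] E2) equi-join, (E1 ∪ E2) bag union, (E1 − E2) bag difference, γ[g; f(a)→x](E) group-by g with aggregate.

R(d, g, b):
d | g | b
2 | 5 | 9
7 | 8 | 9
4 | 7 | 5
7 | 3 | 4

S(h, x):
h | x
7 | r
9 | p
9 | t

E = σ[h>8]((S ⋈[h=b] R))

σ filters on h, owned by the left side.
E' = (σ[h>8](S) ⋈[h=b] R)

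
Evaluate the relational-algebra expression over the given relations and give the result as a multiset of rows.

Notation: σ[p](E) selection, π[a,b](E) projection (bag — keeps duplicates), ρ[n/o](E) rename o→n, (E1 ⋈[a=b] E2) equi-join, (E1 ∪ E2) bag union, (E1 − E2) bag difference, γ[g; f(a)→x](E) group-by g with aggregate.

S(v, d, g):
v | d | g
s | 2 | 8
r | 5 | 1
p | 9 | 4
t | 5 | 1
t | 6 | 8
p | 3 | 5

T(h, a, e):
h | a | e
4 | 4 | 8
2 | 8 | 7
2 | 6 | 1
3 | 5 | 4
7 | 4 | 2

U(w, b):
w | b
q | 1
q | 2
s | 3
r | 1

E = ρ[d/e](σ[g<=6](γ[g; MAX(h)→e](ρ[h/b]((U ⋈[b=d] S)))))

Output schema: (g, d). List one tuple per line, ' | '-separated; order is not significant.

Per-node cardinality:
  U → 4
  S → 6
  (U ⋈[b=d] S) → 2
  ρ[h/b]((U ⋈[b=d] S)) → 2
  γ[g; MAX(h)→e](ρ[h/b]((U ⋈[b=d] S))) → 2
  σ[g<=6](γ[g; MAX(h)→e](ρ[h/b]((U ⋈[b=d] S)))) → 1
  ρ[d/e](σ[g<=6](γ[g; MAX(h)→e](ρ[h/b]((U ⋈[b=d] S))))) → 1

== RESULT ==
g | d
5 | 3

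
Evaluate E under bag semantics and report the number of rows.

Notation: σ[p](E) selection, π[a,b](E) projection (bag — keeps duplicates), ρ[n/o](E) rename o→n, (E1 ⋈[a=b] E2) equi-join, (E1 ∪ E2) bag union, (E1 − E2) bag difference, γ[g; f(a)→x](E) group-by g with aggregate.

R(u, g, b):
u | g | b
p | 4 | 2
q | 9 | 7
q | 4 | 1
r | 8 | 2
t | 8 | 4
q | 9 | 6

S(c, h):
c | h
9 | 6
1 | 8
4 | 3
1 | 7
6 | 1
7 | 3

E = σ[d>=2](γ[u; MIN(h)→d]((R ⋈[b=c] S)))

Per-node cardinality:
  R → 6
  S → 6
  (R ⋈[b=c] S) → 5
  γ[u; MIN(h)→d]((R ⋈[b=c] S)) → 2
  σ[d>=2](γ[u; MIN(h)→d]((R ⋈[b=c] S))) → 1

|E| = 1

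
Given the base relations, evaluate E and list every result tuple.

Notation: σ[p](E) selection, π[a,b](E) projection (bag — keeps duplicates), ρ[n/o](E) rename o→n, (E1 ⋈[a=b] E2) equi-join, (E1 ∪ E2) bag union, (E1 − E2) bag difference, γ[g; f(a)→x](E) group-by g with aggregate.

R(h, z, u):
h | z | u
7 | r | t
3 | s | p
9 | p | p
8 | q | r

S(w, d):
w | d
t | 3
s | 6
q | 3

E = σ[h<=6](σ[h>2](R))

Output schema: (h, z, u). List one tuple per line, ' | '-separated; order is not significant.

Stepwise |·|:
  R → 4
  σ[h>2](R) → 4
  σ[h<=6](σ[h>2](R)) → 1

== RESULT ==
h | z | u
3 | s | p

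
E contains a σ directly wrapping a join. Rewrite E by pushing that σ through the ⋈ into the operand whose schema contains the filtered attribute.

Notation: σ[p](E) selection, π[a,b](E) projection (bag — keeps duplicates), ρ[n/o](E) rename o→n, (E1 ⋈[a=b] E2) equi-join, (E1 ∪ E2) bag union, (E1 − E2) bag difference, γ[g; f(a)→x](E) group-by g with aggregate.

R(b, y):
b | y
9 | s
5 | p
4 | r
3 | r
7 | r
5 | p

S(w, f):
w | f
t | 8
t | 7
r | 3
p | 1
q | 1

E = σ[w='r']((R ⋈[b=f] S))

σ filters on w, owned by the right side.
E' = (R ⋈[b=f] σ[w='r'](S))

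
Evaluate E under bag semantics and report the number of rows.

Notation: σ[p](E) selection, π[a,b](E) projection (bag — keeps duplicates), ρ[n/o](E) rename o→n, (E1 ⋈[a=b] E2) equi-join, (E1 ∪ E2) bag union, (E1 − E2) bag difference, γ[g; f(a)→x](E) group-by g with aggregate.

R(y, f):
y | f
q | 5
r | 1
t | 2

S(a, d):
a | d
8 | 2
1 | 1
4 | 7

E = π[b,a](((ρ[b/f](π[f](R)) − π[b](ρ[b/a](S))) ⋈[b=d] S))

Row counts bottom-up:
  R → 3
  π[f](R) → 3
  ρ[b/f](π[f](R)) → 3
  S → 3
  ρ[b/a](S) → 3
  π[b](ρ[b/a](S)) → 3
  (ρ[b/f](π[f](R)) − π[b](ρ[b/a](S))) → 2
  S → 3
  ((ρ[b/f](π[f](R)) − π[b](ρ[b/a](S))) ⋈[b=d] S) → 1
  π[b,a](((ρ[b/f](π[f](R)) − π[b](ρ[b/a](S))) ⋈[b=d] S)) → 1

|E| = 1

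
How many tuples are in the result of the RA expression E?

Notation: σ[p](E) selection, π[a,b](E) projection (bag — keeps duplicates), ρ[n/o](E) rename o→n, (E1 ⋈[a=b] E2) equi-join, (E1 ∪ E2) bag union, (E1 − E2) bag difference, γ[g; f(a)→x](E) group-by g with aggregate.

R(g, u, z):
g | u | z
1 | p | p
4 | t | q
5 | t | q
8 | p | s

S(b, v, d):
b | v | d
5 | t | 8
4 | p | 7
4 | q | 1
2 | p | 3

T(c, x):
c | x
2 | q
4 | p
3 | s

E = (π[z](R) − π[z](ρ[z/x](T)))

Subexpression sizes:
  R → 4
  π[z](R) → 4
  T → 3
  ρ[z/x](T) → 3
  π[z](ρ[z/x](T)) → 3
  (π[z](R) − π[z](ρ[z/x](T))) → 1

|E| = 1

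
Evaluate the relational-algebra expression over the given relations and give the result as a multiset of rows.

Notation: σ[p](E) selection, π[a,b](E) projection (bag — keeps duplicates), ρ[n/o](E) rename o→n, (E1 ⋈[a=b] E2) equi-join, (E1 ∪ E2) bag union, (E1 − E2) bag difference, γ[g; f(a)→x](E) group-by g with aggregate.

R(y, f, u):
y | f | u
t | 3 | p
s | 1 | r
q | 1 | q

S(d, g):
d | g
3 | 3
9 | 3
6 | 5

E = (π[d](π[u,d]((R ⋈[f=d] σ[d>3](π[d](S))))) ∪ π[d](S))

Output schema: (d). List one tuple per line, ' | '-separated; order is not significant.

Per-node cardinality:
  R → 3
  S → 3
  π[d](S) → 3
  σ[d>3](π[d](S)) → 2
  (R ⋈[f=d] σ[d>3](π[d](S))) → 0
  π[u,d]((R ⋈[f=d] σ[d>3](π[d](S)))) → 0
  π[d](π[u,d]((R ⋈[f=d] σ[d>3](π[d](S))))) → 0
  S → 3
  π[d](S) → 3
  (π[d](π[u,d]((R ⋈[f=d] σ[d>3](π[d](S))))) ∪ π[d](S)) → 3

== RESULT ==
d
3
6
9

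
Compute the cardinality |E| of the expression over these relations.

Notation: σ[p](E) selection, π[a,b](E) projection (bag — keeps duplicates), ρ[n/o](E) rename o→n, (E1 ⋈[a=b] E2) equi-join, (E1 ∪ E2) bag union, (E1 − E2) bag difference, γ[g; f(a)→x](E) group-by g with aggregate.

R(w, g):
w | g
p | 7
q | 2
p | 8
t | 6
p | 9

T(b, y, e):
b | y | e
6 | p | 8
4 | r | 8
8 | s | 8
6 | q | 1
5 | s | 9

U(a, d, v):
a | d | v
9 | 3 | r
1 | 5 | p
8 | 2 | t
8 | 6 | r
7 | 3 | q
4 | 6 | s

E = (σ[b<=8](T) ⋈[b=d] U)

Subexpression sizes:
  T → 5
  σ[b<=8](T) → 5
  U → 6
  (σ[b<=8](T) ⋈[b=d] U) → 5

|E| = 5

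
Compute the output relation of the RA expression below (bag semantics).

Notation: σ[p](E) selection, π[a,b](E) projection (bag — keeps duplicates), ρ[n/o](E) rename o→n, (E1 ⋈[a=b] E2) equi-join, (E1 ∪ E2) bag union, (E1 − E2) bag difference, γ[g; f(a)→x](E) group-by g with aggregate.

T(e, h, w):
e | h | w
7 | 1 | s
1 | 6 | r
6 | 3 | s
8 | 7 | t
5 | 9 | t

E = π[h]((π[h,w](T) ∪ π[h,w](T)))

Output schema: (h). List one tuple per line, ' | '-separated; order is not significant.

Per-node cardinality:
  T → 5
  π[h,w](T) → 5
  T → 5
  π[h,w](T) → 5
  (π[h,w](T) ∪ π[h,w](T)) → 10
  π[h]((π[h,w](T) ∪ π[h,w](T))) → 10

== RESULT ==
h
1
1
3
3
6
6
7
7
9
9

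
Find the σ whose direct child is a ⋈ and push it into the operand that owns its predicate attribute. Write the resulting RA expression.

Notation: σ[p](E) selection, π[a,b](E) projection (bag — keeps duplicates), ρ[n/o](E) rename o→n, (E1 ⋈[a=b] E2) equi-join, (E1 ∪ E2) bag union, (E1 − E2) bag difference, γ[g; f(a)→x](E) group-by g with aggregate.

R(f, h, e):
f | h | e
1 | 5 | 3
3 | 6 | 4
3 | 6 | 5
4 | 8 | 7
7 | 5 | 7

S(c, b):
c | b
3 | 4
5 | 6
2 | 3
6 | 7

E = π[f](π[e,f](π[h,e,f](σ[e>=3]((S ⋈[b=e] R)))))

σ filters on e, owned by the right side.
E' = π[f](π[e,f](π[h,e,f]((S ⋈[b=e] σ[e>=3](R)))))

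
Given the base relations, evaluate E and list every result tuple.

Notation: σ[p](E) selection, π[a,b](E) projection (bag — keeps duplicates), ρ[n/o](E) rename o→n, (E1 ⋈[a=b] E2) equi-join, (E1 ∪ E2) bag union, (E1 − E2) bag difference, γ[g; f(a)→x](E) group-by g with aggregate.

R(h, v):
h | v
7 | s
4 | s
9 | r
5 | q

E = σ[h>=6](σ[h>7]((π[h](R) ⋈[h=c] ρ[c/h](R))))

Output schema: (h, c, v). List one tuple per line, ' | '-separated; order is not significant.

Stepwise |·|:
  R → 4
  π[h](R) → 4
  R → 4
  ρ[c/h](R) → 4
  (π[h](R) ⋈[h=c] ρ[c/h](R)) → 4
  σ[h>7]((π[h](R) ⋈[h=c] ρ[c/h](R))) → 1
  σ[h>=6](σ[h>7]((π[h](R) ⋈[h=c] ρ[c/h](R)))) → 1

== RESULT ==
h | c | v
9 | 9 | r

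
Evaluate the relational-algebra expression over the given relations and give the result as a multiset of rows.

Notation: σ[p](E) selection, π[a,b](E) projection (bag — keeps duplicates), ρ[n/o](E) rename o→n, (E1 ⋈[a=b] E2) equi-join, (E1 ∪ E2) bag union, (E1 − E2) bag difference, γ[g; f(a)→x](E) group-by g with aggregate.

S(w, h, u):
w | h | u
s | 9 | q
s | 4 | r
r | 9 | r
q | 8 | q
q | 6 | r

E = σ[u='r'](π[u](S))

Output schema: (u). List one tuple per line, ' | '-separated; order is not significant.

Row counts bottom-up:
  S → 5
  π[u](S) → 5
  σ[u='r'](π[u](S)) → 3

== RESULT ==
u
r
r
r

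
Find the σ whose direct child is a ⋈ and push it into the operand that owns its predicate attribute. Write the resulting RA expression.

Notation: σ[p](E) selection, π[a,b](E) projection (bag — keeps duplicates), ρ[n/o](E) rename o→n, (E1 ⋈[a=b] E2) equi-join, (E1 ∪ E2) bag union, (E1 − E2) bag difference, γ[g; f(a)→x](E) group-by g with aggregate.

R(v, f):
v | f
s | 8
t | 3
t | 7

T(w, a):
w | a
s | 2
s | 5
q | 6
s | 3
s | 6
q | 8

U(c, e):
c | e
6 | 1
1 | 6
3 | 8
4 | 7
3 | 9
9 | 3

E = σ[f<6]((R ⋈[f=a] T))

σ filters on f, owned by the left side.
E' = (σ[f<6](R) ⋈[f=a] T)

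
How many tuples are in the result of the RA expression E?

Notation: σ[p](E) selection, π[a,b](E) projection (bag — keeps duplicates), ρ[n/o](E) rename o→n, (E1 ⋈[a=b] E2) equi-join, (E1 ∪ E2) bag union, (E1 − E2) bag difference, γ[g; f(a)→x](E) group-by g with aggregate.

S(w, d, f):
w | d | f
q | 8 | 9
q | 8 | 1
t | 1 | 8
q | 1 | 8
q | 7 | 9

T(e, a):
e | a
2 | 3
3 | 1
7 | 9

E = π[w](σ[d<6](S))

Row counts bottom-up:
  S → 5
  σ[d<6](S) → 2
  π[w](σ[d<6](S)) → 2

|E| = 2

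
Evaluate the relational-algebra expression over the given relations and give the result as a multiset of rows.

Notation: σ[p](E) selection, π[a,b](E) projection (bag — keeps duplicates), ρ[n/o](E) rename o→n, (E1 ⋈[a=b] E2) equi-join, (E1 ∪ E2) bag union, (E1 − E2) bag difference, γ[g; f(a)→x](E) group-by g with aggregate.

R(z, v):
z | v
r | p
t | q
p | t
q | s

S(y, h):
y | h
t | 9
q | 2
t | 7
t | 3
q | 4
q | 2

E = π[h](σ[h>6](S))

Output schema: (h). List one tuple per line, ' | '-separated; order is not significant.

Subexpression sizes:
  S → 6
  σ[h>6](S) → 2
  π[h](σ[h>6](S)) → 2

== RESULT ==
h
7
9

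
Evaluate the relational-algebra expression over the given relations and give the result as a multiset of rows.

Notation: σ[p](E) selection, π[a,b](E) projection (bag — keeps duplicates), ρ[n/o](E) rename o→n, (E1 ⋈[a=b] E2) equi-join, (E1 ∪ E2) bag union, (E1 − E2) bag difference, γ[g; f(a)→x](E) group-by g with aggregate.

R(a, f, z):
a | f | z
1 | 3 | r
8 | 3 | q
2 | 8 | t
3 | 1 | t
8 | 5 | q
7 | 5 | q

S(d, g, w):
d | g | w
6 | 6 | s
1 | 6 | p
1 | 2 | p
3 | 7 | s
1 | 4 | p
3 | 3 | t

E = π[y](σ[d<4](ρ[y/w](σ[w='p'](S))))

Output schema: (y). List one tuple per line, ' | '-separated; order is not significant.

Per-node cardinality:
  S → 6
  σ[w='p'](S) → 3
  ρ[y/w](σ[w='p'](S)) → 3
  σ[d<4](ρ[y/w](σ[w='p'](S))) → 3
  π[y](σ[d<4](ρ[y/w](σ[w='p'](S)))) → 3

== RESULT ==
y
p
p
p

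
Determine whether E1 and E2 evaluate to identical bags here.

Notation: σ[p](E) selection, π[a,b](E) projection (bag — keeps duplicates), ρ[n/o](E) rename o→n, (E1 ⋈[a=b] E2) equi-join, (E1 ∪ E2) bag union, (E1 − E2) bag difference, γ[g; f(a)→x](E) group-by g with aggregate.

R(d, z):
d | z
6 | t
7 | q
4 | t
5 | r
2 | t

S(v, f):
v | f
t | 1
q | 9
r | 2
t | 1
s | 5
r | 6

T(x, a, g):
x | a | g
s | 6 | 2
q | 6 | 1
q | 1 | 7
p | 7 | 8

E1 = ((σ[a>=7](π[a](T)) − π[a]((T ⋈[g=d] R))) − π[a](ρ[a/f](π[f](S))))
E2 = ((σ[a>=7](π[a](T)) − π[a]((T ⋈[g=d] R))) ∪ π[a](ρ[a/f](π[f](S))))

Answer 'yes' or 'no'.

E1 stepwise |·|:
  T → 4
  π[a](T) → 4
  σ[a>=7](π[a](T)) → 1
  T → 4
  R → 5
  (T ⋈[g=d] R) → 2
  π[a]((T ⋈[g=d] R)) → 2
  (σ[a>=7](π[a](T)) − π[a]((T ⋈[g=d] R))) → 1
  S → 6
  π[f](S) → 6
  ρ[a/f](π[f](S)) → 6
  π[a](ρ[a/f](π[f](S))) → 6
  ((σ[a>=7](π[a](T)) − π[a]((T ⋈[g=d] R))) − π[a](ρ[a/f](π[f](S)))) → 1
E2 stepwise |·|:
  T → 4
  π[a](T) → 4
  σ[a>=7](π[a](T)) → 1
  T → 4
  R → 5
  (T ⋈[g=d] R) → 2
  π[a]((T ⋈[g=d] R)) → 2
  (σ[a>=7](π[a](T)) − π[a]((T ⋈[g=d] R))) → 1
  S → 6
  π[f](S) → 6
  ρ[a/f](π[f](S)) → 6
  π[a](ρ[a/f](π[f](S))) → 6
  ((σ[a>=7](π[a](T)) − π[a]((T ⋈[g=d] R))) ∪ π[a](ρ[a/f](π[f](S)))) → 7

E1 result:
a
7
E2 result:
a
1
1
2
5
6
7
9
Witness: (6,) appears 0× in E1 but 1× in E2.

no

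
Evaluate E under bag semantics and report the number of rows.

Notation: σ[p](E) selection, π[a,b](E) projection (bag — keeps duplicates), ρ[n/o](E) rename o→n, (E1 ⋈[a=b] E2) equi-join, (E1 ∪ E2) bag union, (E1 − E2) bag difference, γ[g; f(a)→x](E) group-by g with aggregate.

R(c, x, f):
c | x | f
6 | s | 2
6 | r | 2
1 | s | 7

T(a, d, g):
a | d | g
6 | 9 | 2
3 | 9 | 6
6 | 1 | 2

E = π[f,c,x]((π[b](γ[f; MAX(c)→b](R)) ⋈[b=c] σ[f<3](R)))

Per-node cardinality:
  R → 3
  γ[f; MAX(c)→b](R) → 2
  π[b](γ[f; MAX(c)→b](R)) → 2
  R → 3
  σ[f<3](R) → 2
  (π[b](γ[f; MAX(c)→b](R)) ⋈[b=c] σ[f<3](R)) → 2
  π[f,c,x]((π[b](γ[f; MAX(c)→b](R)) ⋈[b=c] σ[f<3](R))) → 2

|E| = 2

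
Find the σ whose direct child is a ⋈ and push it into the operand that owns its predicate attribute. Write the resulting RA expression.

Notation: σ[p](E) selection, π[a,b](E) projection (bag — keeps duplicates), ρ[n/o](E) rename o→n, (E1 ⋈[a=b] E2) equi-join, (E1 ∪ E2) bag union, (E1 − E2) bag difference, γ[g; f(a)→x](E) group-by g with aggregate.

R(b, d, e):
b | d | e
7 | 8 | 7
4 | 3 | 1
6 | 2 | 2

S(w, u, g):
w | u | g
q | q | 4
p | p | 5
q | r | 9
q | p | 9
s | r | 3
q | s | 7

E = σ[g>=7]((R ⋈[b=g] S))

σ filters on g, owned by the right side.
E' = (R ⋈[b=g] σ[g>=7](S))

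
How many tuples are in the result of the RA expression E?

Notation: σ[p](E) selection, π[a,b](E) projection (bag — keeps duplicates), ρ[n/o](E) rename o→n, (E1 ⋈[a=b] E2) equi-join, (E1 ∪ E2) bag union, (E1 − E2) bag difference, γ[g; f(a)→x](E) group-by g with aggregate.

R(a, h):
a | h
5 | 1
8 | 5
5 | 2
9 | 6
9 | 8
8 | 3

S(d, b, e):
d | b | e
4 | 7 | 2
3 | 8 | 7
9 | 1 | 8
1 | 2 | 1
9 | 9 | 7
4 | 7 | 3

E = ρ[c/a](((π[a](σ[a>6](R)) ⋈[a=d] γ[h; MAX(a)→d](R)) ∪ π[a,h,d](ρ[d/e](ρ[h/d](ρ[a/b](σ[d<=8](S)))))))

Stepwise |·|:
  R → 6
  σ[a>6](R) → 4
  π[a](σ[a>6](R)) → 4
  R → 6
  γ[h; MAX(a)→d](R) → 6
  (π[a](σ[a>6](R)) ⋈[a=d] γ[h; MAX(a)→d](R)) → 8
  S → 6
  σ[d<=8](S) → 4
  ρ[a/b](σ[d<=8](S)) → 4
  ρ[h/d](ρ[a/b](σ[d<=8](S))) → 4
  ρ[d/e](ρ[h/d](ρ[a/b](σ[d<=8](S)))) → 4
  π[a,h,d](ρ[d/e](ρ[h/d](ρ[a/b](σ[d<=8](S))))) → 4
  ((π[a](σ[a>6](R)) ⋈[a=d] γ[h; MAX(a)→d](R)) ∪ π[a,h,d](ρ[d/e](ρ[h/d](ρ[a/b](σ[d<=8](S)))))) → 12
  ρ[c/a](((π[a](σ[a>6](R)) ⋈[a=d] γ[h; MAX(a)→d](R)) ∪ π[a,h,d](ρ[d/e](ρ[h/d](ρ[a/b](σ[d<=8](S))))))) → 12

|E| = 12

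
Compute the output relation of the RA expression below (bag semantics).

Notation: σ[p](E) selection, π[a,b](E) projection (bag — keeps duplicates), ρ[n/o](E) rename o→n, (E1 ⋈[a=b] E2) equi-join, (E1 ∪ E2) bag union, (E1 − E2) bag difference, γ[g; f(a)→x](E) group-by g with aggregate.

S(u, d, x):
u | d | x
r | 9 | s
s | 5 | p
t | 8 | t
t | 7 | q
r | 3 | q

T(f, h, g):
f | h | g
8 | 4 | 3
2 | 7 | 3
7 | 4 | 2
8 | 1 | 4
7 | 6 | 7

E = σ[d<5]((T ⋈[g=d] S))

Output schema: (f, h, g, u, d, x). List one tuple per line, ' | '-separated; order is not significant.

Row counts bottom-up:
  T → 5
  S → 5
  (T ⋈[g=d] S) → 3
  σ[d<5]((T ⋈[g=d] S)) → 2

== RESULT ==
f | h | g | u | d | x
2 | 7 | 3 | r | 3 | q
8 | 4 | 3 | r | 3 | q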